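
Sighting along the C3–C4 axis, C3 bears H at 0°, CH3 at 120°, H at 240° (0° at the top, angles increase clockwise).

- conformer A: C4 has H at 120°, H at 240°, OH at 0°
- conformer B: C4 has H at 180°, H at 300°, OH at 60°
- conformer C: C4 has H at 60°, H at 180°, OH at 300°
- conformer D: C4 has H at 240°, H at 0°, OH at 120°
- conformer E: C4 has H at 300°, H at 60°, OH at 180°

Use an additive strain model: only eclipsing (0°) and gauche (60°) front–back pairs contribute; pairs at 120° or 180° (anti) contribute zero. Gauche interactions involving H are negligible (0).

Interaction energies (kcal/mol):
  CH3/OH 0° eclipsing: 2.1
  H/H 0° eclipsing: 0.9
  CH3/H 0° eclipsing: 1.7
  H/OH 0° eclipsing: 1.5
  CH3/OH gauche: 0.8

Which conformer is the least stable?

A

A is eclipsed. H at 0° is eclipsed with OH at 0° (1.5); CH3 at 120° is eclipsed with H at 120° (1.7); H at 240° is eclipsed with H at 240° (0.9). Total 4.1 kcal/mol.
B is staggered. CH3 at 120° is gauche with OH at 60° (0.8). Total 0.8 kcal/mol.
C (staggered): no non-H gauche contacts → 0.0 kcal/mol.
D is eclipsed. H at 0° is eclipsed with H at 0° (0.9); CH3 at 120° is eclipsed with OH at 120° (2.1); H at 240° is eclipsed with H at 240° (0.9). Total 3.9 kcal/mol.
E is staggered. CH3 at 120° is gauche with OH at 180° (0.8). Total 0.8 kcal/mol.
A has the highest total (4.1 kcal/mol).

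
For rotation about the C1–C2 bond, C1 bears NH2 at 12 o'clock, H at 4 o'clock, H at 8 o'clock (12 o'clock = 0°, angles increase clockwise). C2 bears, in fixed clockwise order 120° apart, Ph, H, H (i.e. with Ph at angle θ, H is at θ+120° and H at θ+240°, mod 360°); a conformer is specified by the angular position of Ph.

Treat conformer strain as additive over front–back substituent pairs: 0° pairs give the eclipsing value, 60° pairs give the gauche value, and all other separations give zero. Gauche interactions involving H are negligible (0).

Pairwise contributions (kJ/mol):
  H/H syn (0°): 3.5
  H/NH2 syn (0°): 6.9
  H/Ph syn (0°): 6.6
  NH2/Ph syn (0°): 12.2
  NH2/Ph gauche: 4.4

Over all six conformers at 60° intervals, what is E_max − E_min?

Ph at 0° (eclipsed): NH2–Ph eclipsed, H–H eclipsed, H–H eclipsed; 12.2 + 3.5 + 3.5 = 19.2 kJ/mol.
Ph at 60° (staggered): NH2–Ph gauche; 4.4 = 4.4 kJ/mol.
Ph at 120° (eclipsed): NH2–H eclipsed, H–Ph eclipsed, H–H eclipsed; 6.9 + 6.6 + 3.5 = 17.0 kJ/mol.
Ph at 180° (staggered): no non-H gauche contacts → 0.0 kJ/mol.
Ph at 240° (eclipsed): NH2–H eclipsed, H–H eclipsed, H–Ph eclipsed; 6.9 + 3.5 + 6.6 = 17.0 kJ/mol.
Ph at 300° (staggered): NH2–Ph gauche; 4.4 = 4.4 kJ/mol.
Max at 0° (19.2 kJ/mol), min at 180° (0.0 kJ/mol); barrier = 19.2 kJ/mol.

19.2 kJ/mol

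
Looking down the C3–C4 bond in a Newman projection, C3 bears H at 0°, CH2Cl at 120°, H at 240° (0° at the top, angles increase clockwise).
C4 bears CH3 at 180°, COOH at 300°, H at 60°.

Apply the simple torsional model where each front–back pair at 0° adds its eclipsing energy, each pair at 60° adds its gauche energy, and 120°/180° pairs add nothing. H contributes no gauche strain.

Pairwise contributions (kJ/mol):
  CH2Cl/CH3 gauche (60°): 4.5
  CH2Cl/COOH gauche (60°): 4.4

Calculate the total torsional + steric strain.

This conformer (staggered): CH2Cl–CH3 gauche; 4.5 = 4.5 kJ/mol.

4.5 kJ/mol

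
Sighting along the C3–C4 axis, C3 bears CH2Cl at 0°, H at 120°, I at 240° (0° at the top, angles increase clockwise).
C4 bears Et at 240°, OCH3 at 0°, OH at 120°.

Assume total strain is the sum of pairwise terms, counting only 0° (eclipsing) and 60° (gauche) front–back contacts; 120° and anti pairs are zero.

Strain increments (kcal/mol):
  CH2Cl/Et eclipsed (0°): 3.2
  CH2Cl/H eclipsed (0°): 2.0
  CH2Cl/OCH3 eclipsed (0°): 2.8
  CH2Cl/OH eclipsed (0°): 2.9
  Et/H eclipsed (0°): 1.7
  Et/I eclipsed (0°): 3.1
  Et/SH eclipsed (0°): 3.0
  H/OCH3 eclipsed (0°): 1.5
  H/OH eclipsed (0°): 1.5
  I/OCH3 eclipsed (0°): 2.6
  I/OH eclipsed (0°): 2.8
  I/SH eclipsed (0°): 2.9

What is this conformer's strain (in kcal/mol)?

This conformer (eclipsed): CH2Cl–OCH3 eclipsed, H–OH eclipsed, I–Et eclipsed; 2.8 + 1.5 + 3.1 = 7.4 kcal/mol.

7.4 kcal/mol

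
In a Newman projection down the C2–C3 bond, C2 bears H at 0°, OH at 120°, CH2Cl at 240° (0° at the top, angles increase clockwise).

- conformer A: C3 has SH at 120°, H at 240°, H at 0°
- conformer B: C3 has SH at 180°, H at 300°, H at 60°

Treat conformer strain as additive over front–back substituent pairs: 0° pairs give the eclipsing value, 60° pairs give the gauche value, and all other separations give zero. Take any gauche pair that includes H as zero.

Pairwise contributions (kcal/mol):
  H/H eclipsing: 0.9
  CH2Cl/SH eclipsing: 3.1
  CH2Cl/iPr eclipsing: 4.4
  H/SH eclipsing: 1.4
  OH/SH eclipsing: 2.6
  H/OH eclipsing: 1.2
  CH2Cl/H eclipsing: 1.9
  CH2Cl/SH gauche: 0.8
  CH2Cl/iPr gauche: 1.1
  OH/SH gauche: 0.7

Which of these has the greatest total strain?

A (eclipsed): H–H eclipsed, OH–SH eclipsed, CH2Cl–H eclipsed; 0.9 + 2.6 + 1.9 = 5.4 kcal/mol.
B (staggered): OH–SH gauche, CH2Cl–SH gauche; 0.7 + 0.8 = 1.5 kcal/mol.
A has the highest total (5.4 kcal/mol).

A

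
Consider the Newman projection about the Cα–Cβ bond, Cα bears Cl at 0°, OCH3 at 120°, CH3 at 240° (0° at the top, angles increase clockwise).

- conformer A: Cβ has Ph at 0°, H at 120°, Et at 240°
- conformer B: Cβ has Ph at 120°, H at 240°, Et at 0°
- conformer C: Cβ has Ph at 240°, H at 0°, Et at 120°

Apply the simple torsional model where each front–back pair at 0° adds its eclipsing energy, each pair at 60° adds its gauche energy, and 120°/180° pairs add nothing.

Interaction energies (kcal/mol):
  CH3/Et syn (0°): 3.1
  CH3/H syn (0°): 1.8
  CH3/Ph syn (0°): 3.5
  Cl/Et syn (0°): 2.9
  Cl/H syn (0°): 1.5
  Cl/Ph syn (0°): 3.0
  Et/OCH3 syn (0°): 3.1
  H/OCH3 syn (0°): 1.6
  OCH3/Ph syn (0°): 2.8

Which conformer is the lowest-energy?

B

A is eclipsed. Cl at 0° is eclipsed with Ph at 0° (3.0); OCH3 at 120° is eclipsed with H at 120° (1.6); CH3 at 240° is eclipsed with Et at 240° (3.1). Total 7.7 kcal/mol.
B is eclipsed. Cl at 0° is eclipsed with Et at 0° (2.9); OCH3 at 120° is eclipsed with Ph at 120° (2.8); CH3 at 240° is eclipsed with H at 240° (1.8). Total 7.5 kcal/mol.
C is eclipsed. Cl at 0° is eclipsed with H at 0° (1.5); OCH3 at 120° is eclipsed with Et at 120° (3.1); CH3 at 240° is eclipsed with Ph at 240° (3.5). Total 8.1 kcal/mol.
B has the lowest total (7.5 kcal/mol).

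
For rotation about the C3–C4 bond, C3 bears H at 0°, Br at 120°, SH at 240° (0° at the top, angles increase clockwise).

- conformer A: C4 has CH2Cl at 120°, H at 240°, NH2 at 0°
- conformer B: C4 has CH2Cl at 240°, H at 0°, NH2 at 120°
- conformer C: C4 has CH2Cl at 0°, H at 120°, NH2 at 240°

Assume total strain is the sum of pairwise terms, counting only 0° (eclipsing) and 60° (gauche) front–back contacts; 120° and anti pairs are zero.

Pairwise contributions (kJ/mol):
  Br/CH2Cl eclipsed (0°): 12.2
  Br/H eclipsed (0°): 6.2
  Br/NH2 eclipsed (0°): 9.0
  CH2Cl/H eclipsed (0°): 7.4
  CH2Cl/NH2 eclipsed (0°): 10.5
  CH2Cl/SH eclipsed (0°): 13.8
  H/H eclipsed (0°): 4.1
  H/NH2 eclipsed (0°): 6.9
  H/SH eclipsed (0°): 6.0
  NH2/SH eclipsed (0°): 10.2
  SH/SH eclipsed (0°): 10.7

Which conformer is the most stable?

C

A (eclipsed): H(0°)/NH2(0°) eclipsed 6.9; Br(120°)/CH2Cl(120°) eclipsed 12.2; SH(240°)/H(240°) eclipsed 6.0 → 25.1 kJ/mol.
B (eclipsed): H(0°)/H(0°) eclipsed 4.1; Br(120°)/NH2(120°) eclipsed 9.0; SH(240°)/CH2Cl(240°) eclipsed 13.8 → 26.9 kJ/mol.
C (eclipsed): H(0°)/CH2Cl(0°) eclipsed 7.4; Br(120°)/H(120°) eclipsed 6.2; SH(240°)/NH2(240°) eclipsed 10.2 → 23.8 kJ/mol.
C has the lowest total (23.8 kJ/mol).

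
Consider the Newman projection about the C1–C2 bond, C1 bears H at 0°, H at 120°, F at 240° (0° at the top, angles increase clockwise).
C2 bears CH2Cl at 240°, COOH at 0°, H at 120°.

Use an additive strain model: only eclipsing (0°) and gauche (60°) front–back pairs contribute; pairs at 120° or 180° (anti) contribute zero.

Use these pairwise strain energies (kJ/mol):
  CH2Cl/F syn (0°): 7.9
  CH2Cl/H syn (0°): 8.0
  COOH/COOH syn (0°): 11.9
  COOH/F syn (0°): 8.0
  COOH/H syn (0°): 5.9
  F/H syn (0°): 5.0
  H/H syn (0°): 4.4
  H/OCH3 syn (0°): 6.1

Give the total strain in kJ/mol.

18.2 kJ/mol

This conformer (eclipsed): H(0°)/COOH(0°) eclipsed 5.9; H(120°)/H(120°) eclipsed 4.4; F(240°)/CH2Cl(240°) eclipsed 7.9 → 18.2 kJ/mol.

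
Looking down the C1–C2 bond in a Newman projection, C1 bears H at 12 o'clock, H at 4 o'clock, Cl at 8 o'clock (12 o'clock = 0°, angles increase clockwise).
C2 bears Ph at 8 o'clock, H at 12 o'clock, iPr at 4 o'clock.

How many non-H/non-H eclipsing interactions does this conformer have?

1

Non-H eclipsing pairs: Cl(240°)/Ph(240°) — 1 interaction.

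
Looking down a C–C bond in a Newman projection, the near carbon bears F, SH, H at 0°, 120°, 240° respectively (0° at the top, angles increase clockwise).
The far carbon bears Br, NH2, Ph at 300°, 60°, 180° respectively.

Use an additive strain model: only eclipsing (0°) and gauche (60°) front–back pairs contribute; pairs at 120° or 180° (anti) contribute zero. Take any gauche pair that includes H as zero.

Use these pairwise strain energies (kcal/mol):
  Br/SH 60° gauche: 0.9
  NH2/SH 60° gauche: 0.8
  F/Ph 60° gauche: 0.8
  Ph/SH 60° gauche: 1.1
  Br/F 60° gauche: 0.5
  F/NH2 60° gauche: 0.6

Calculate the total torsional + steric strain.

This conformer (staggered): F(0°)/Br(300°) gauche 0.5; F(0°)/NH2(60°) gauche 0.6; SH(120°)/NH2(60°) gauche 0.8; SH(120°)/Ph(180°) gauche 1.1 → 3.0 kcal/mol.

3.0 kcal/mol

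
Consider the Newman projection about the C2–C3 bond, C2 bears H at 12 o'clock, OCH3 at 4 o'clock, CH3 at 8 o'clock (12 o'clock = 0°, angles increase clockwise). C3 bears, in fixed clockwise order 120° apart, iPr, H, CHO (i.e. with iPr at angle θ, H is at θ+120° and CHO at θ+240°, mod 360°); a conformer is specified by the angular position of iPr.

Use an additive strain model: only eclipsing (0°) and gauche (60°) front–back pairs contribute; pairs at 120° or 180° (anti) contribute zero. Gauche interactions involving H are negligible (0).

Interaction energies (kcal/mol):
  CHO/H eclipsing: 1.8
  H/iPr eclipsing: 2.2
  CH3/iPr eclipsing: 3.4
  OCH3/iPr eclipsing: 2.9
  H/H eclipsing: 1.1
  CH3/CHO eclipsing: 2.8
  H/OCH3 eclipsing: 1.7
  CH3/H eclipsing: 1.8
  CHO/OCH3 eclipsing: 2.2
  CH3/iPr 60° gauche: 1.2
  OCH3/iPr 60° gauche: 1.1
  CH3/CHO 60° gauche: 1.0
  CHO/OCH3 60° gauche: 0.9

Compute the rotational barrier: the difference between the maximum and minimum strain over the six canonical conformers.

4.6 kcal/mol

iPr at 0° (eclipsed): H(0°)/iPr(0°) eclipsed 2.2; OCH3(120°)/H(120°) eclipsed 1.7; CH3(240°)/CHO(240°) eclipsed 2.8 → 6.7 kcal/mol.
iPr at 60° (staggered): OCH3(120°)/iPr(60°) gauche 1.1; CH3(240°)/CHO(300°) gauche 1.0 → 2.1 kcal/mol.
iPr at 120° (eclipsed): H(0°)/CHO(0°) eclipsed 1.8; OCH3(120°)/iPr(120°) eclipsed 2.9; CH3(240°)/H(240°) eclipsed 1.8 → 6.5 kcal/mol.
iPr at 180° (staggered): OCH3(120°)/iPr(180°) gauche 1.1; OCH3(120°)/CHO(60°) gauche 0.9; CH3(240°)/iPr(180°) gauche 1.2 → 3.2 kcal/mol.
iPr at 240° (eclipsed): H(0°)/H(0°) eclipsed 1.1; OCH3(120°)/CHO(120°) eclipsed 2.2; CH3(240°)/iPr(240°) eclipsed 3.4 → 6.7 kcal/mol.
iPr at 300° (staggered): OCH3(120°)/CHO(180°) gauche 0.9; CH3(240°)/iPr(300°) gauche 1.2; CH3(240°)/CHO(180°) gauche 1.0 → 3.1 kcal/mol.
Max at 0° (6.7 kcal/mol), min at 60° (2.1 kcal/mol); barrier = 4.6 kcal/mol.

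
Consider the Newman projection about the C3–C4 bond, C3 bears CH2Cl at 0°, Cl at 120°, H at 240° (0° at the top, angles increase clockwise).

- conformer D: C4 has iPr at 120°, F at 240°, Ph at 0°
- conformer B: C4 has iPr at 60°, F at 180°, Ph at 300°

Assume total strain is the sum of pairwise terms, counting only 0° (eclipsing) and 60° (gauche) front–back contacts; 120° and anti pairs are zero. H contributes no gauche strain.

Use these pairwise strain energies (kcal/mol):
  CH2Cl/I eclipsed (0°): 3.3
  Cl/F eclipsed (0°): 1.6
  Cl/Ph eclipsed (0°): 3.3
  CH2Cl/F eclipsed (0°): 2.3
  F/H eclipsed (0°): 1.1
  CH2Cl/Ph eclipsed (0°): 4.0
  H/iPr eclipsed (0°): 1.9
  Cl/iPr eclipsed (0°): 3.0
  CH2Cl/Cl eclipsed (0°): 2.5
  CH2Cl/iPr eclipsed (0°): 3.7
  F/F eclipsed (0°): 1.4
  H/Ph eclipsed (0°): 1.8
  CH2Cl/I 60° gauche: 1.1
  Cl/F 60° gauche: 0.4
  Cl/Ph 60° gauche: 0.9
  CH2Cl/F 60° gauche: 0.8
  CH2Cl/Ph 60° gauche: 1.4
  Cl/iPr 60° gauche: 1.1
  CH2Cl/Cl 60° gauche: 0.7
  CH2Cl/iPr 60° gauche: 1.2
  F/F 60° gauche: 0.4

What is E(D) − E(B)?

+4.0 kcal/mol

D (eclipsed): CH2Cl(0°)/Ph(0°) eclipsed 4.0; Cl(120°)/iPr(120°) eclipsed 3.0; H(240°)/F(240°) eclipsed 1.1 → 8.1 kcal/mol.
B (staggered): CH2Cl(0°)/iPr(60°) gauche 1.2; CH2Cl(0°)/Ph(300°) gauche 1.4; Cl(120°)/iPr(60°) gauche 1.1; Cl(120°)/F(180°) gauche 0.4 → 4.1 kcal/mol.
E(D) − E(B) = 8.1 − 4.1 = +4.0 kcal/mol.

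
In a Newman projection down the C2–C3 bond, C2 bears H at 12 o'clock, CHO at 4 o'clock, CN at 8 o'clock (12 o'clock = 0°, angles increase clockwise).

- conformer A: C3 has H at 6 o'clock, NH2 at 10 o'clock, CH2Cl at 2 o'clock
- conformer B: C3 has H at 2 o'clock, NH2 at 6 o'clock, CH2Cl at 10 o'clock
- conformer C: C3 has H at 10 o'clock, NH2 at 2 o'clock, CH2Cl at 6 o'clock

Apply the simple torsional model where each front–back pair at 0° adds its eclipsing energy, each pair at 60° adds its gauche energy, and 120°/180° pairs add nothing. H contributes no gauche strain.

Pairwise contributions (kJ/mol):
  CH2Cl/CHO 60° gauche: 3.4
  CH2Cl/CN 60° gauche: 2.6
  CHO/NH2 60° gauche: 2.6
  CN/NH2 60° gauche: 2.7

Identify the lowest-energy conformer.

A

A is staggered. CHO at 120° is gauche with CH2Cl at 60° (3.4); CN at 240° is gauche with NH2 at 300° (2.7). Total 6.1 kJ/mol.
B is staggered. CHO at 120° is gauche with NH2 at 180° (2.6); CN at 240° is gauche with NH2 at 180° (2.7); CN at 240° is gauche with CH2Cl at 300° (2.6). Total 7.9 kJ/mol.
C is staggered. CHO at 120° is gauche with NH2 at 60° (2.6); CHO at 120° is gauche with CH2Cl at 180° (3.4); CN at 240° is gauche with CH2Cl at 180° (2.6). Total 8.6 kJ/mol.
A has the lowest total (6.1 kJ/mol).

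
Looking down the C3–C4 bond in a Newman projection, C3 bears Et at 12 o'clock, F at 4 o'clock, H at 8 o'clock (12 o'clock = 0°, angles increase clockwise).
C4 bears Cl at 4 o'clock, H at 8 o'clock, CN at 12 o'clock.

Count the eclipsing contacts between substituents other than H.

Non-H eclipsing pairs: Et(0°)/CN(0°); F(120°)/Cl(120°) — 2 interactions.

2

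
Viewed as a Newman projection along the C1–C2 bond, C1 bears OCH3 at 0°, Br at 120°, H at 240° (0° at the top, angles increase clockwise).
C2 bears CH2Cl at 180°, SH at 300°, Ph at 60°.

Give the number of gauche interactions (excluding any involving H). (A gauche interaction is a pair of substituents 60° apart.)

Non-H gauche pairs: OCH3(0°)/SH(300°); OCH3(0°)/Ph(60°); Br(120°)/CH2Cl(180°); Br(120°)/Ph(60°) — 4 interactions.

4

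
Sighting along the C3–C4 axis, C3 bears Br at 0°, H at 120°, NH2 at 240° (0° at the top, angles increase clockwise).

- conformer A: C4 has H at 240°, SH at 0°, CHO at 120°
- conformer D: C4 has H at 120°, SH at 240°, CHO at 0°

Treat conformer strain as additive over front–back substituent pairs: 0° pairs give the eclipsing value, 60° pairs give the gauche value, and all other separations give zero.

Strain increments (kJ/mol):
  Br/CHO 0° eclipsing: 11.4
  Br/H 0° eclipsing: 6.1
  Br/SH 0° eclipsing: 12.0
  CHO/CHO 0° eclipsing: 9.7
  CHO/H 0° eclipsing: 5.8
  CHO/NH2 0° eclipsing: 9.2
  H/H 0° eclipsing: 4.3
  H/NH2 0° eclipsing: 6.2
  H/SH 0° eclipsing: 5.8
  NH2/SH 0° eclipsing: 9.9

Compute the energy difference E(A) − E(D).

-1.6 kJ/mol

A is eclipsed. Br at 0° is eclipsed with SH at 0° (12.0); H at 120° is eclipsed with CHO at 120° (5.8); NH2 at 240° is eclipsed with H at 240° (6.2). Total 24.0 kJ/mol.
D is eclipsed. Br at 0° is eclipsed with CHO at 0° (11.4); H at 120° is eclipsed with H at 120° (4.3); NH2 at 240° is eclipsed with SH at 240° (9.9). Total 25.6 kJ/mol.
E(A) − E(D) = 24.0 − 25.6 = -1.6 kJ/mol.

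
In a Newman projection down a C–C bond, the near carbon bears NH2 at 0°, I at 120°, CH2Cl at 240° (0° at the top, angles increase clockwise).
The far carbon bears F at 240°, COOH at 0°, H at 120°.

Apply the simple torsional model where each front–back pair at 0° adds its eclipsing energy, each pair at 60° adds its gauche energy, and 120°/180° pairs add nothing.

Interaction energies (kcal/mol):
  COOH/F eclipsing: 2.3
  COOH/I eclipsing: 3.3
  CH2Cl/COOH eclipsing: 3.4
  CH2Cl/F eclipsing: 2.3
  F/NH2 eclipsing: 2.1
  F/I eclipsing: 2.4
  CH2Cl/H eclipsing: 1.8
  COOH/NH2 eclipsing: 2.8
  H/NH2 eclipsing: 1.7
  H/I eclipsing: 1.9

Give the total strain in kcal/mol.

7.0 kcal/mol

This conformer (eclipsed): NH2(0°)/COOH(0°) eclipsed 2.8; I(120°)/H(120°) eclipsed 1.9; CH2Cl(240°)/F(240°) eclipsed 2.3 → 7.0 kcal/mol.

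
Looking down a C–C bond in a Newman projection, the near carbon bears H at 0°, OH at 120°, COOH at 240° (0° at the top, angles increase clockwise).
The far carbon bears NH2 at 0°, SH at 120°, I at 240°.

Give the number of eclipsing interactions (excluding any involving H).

2

Non-H eclipsing pairs: OH(120°)/SH(120°); COOH(240°)/I(240°) — 2 interactions.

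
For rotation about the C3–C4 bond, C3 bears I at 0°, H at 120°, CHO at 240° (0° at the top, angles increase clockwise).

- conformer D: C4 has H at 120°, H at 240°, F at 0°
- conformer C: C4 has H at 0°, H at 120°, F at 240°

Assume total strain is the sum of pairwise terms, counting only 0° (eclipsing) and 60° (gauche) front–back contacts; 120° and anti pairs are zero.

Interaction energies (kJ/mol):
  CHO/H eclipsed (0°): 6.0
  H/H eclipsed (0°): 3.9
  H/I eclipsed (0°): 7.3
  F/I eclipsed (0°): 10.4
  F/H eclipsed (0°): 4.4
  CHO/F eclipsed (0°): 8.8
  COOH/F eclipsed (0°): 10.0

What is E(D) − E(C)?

D (eclipsed): I–F eclipsed, H–H eclipsed, CHO–H eclipsed; 10.4 + 3.9 + 6.0 = 20.3 kJ/mol.
C (eclipsed): I–H eclipsed, H–H eclipsed, CHO–F eclipsed; 7.3 + 3.9 + 8.8 = 20.0 kJ/mol.
E(D) − E(C) = 20.3 − 20.0 = +0.3 kJ/mol.

+0.3 kJ/mol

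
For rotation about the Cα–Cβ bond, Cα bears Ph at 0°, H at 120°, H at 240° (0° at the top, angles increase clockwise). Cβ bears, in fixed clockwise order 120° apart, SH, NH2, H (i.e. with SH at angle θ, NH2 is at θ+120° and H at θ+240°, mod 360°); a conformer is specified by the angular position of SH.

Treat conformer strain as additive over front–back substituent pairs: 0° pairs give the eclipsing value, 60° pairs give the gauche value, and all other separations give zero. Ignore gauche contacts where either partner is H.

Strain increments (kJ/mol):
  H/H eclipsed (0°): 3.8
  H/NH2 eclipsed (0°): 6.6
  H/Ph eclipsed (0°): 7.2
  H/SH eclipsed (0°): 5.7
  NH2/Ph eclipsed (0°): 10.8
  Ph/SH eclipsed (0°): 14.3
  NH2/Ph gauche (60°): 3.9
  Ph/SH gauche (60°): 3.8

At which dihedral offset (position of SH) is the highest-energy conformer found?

0°

SH at 0° (eclipsed): Ph–SH eclipsed, H–NH2 eclipsed, H–H eclipsed; 14.3 + 6.6 + 3.8 = 24.7 kJ/mol.
SH at 60° (staggered): Ph–SH gauche; 3.8 = 3.8 kJ/mol.
SH at 120° (eclipsed): Ph–H eclipsed, H–SH eclipsed, H–NH2 eclipsed; 7.2 + 5.7 + 6.6 = 19.5 kJ/mol.
SH at 180° (staggered): Ph–NH2 gauche; 3.9 = 3.9 kJ/mol.
SH at 240° (eclipsed): Ph–NH2 eclipsed, H–H eclipsed, H–SH eclipsed; 10.8 + 3.8 + 5.7 = 20.3 kJ/mol.
SH at 300° (staggered): Ph–SH gauche, Ph–NH2 gauche; 3.8 + 3.9 = 7.7 kJ/mol.
The maximum (24.7 kJ/mol) occurs with SH at 0°.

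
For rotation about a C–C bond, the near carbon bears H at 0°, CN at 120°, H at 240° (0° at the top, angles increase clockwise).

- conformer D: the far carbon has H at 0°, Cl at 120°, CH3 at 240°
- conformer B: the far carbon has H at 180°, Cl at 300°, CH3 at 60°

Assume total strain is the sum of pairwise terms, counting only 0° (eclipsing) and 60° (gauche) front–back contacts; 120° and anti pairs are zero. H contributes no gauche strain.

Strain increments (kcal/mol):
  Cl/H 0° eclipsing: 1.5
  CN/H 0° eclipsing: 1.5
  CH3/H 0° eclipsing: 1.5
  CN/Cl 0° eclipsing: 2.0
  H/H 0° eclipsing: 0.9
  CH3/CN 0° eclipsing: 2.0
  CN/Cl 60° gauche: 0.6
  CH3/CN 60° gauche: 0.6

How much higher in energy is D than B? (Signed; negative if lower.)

D (eclipsed): H(0°)/H(0°) eclipsed 0.9; CN(120°)/Cl(120°) eclipsed 2.0; H(240°)/CH3(240°) eclipsed 1.5 → 4.4 kcal/mol.
B (staggered): CN(120°)/CH3(60°) gauche 0.6 → 0.6 kcal/mol.
E(D) − E(B) = 4.4 − 0.6 = +3.8 kcal/mol.

+3.8 kcal/mol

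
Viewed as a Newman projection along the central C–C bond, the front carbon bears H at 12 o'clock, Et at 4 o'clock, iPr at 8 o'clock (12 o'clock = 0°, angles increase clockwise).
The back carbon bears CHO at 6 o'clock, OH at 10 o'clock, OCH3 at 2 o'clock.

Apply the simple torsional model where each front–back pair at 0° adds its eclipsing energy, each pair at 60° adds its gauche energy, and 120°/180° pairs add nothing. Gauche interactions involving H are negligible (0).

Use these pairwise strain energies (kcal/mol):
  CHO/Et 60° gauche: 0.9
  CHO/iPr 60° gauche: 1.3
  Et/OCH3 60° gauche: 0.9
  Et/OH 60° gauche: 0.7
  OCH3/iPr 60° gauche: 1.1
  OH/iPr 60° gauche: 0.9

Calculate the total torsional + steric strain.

4.0 kcal/mol

This conformer is staggered. Et at 120° is gauche with CHO at 180° (0.9); Et at 120° is gauche with OCH3 at 60° (0.9); iPr at 240° is gauche with CHO at 180° (1.3); iPr at 240° is gauche with OH at 300° (0.9). Total 4.0 kcal/mol.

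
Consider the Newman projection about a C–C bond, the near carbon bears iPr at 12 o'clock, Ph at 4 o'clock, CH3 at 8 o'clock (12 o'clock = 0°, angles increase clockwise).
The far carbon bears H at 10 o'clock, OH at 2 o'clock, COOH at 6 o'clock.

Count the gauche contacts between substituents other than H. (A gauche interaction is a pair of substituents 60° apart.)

4

Non-H gauche pairs: iPr(0°)/OH(60°); Ph(120°)/OH(60°); Ph(120°)/COOH(180°); CH3(240°)/COOH(180°) — 4 interactions.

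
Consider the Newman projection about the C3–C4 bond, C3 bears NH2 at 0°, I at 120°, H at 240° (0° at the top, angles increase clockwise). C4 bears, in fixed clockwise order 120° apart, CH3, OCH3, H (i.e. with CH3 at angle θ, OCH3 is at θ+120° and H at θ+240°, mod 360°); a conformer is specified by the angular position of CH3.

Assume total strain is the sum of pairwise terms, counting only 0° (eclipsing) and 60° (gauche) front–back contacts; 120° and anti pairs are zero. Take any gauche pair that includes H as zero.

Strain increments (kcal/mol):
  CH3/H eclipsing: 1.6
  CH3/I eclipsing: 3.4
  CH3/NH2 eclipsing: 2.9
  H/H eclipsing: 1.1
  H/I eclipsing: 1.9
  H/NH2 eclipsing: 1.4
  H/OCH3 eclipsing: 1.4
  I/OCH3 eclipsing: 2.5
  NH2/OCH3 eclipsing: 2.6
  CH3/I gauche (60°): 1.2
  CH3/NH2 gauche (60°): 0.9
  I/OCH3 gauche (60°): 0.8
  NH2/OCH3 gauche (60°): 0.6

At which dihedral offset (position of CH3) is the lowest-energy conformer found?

CH3 at 0° (eclipsed): NH2–CH3 eclipsed, I–OCH3 eclipsed, H–H eclipsed; 2.9 + 2.5 + 1.1 = 6.5 kcal/mol.
CH3 at 60° (staggered): NH2–CH3 gauche, I–CH3 gauche, I–OCH3 gauche; 0.9 + 1.2 + 0.8 = 2.9 kcal/mol.
CH3 at 120° (eclipsed): NH2–H eclipsed, I–CH3 eclipsed, H–OCH3 eclipsed; 1.4 + 3.4 + 1.4 = 6.2 kcal/mol.
CH3 at 180° (staggered): NH2–OCH3 gauche, I–CH3 gauche; 0.6 + 1.2 = 1.8 kcal/mol.
CH3 at 240° (eclipsed): NH2–OCH3 eclipsed, I–H eclipsed, H–CH3 eclipsed; 2.6 + 1.9 + 1.6 = 6.1 kcal/mol.
CH3 at 300° (staggered): NH2–CH3 gauche, NH2–OCH3 gauche, I–OCH3 gauche; 0.9 + 0.6 + 0.8 = 2.3 kcal/mol.
The minimum (1.8 kcal/mol) occurs with CH3 at 180°.

180°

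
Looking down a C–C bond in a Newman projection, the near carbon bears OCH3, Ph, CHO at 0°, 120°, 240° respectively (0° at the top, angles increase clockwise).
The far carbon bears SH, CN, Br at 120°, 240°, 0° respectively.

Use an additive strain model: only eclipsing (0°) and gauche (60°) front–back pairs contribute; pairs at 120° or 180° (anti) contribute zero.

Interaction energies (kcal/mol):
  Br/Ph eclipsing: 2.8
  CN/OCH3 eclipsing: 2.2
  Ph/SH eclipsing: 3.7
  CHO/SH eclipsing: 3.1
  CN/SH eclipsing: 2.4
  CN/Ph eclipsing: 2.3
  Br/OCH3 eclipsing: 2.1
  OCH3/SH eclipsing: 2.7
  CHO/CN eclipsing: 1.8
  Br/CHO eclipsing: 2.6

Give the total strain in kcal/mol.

This conformer (eclipsed): OCH3–Br eclipsed, Ph–SH eclipsed, CHO–CN eclipsed; 2.1 + 3.7 + 1.8 = 7.6 kcal/mol.

7.6 kcal/mol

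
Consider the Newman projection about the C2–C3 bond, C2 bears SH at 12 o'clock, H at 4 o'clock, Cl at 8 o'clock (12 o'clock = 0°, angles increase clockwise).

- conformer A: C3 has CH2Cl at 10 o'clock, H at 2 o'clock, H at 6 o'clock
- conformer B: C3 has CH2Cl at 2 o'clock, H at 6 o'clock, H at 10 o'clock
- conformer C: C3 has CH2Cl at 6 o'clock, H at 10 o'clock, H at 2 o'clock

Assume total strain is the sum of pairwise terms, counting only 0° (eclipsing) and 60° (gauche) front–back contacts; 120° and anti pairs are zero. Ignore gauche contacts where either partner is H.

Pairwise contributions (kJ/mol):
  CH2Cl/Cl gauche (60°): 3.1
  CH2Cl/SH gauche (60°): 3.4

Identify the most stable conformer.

A is staggered. SH at 0° is gauche with CH2Cl at 300° (3.4); Cl at 240° is gauche with CH2Cl at 300° (3.1). Total 6.5 kJ/mol.
B is staggered. SH at 0° is gauche with CH2Cl at 60° (3.4). Total 3.4 kJ/mol.
C is staggered. Cl at 240° is gauche with CH2Cl at 180° (3.1). Total 3.1 kJ/mol.
C has the lowest total (3.1 kJ/mol).

C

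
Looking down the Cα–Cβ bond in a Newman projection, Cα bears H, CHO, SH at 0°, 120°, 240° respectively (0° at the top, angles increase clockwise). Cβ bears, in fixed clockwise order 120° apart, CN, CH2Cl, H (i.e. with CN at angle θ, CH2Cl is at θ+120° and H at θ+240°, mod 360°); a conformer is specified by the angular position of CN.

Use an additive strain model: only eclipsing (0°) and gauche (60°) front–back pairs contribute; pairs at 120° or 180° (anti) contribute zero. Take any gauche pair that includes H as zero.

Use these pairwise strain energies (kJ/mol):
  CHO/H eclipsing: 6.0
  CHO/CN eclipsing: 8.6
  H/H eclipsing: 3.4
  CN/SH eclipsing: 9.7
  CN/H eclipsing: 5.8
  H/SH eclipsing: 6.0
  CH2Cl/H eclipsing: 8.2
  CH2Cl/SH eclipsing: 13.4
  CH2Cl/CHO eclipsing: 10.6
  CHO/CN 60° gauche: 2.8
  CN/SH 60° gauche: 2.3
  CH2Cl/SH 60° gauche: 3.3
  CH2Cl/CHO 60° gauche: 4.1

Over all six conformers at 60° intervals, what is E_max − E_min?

19.0 kJ/mol

CN at 0° (eclipsed): H–CN eclipsed, CHO–CH2Cl eclipsed, SH–H eclipsed; 5.8 + 10.6 + 6.0 = 22.4 kJ/mol.
CN at 60° (staggered): CHO–CN gauche, CHO–CH2Cl gauche, SH–CH2Cl gauche; 2.8 + 4.1 + 3.3 = 10.2 kJ/mol.
CN at 120° (eclipsed): H–H eclipsed, CHO–CN eclipsed, SH–CH2Cl eclipsed; 3.4 + 8.6 + 13.4 = 25.4 kJ/mol.
CN at 180° (staggered): CHO–CN gauche, SH–CN gauche, SH–CH2Cl gauche; 2.8 + 2.3 + 3.3 = 8.4 kJ/mol.
CN at 240° (eclipsed): H–CH2Cl eclipsed, CHO–H eclipsed, SH–CN eclipsed; 8.2 + 6.0 + 9.7 = 23.9 kJ/mol.
CN at 300° (staggered): CHO–CH2Cl gauche, SH–CN gauche; 4.1 + 2.3 = 6.4 kJ/mol.
Max at 120° (25.4 kJ/mol), min at 300° (6.4 kJ/mol); barrier = 19.0 kJ/mol.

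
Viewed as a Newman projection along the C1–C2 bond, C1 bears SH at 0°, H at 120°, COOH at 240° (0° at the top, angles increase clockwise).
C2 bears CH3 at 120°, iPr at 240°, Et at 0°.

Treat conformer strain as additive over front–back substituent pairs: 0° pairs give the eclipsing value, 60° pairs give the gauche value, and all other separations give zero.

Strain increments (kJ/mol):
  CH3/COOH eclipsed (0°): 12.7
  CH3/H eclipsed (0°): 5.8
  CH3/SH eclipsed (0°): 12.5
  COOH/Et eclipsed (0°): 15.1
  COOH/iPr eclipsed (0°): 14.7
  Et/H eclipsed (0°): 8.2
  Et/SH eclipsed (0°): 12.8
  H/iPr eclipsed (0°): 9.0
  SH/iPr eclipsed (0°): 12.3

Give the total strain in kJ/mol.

33.3 kJ/mol

This conformer (eclipsed): SH–Et eclipsed, H–CH3 eclipsed, COOH–iPr eclipsed; 12.8 + 5.8 + 14.7 = 33.3 kJ/mol.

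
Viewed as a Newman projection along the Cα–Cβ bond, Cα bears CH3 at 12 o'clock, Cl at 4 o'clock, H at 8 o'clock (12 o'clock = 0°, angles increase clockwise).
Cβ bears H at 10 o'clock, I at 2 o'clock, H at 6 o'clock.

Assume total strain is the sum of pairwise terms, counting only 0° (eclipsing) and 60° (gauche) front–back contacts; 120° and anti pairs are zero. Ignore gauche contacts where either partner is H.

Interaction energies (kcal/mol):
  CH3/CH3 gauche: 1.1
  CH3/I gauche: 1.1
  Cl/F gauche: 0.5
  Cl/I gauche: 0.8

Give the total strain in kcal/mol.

1.9 kcal/mol

This conformer is staggered. CH3 at 0° is gauche with I at 60° (1.1); Cl at 120° is gauche with I at 60° (0.8). Total 1.9 kcal/mol.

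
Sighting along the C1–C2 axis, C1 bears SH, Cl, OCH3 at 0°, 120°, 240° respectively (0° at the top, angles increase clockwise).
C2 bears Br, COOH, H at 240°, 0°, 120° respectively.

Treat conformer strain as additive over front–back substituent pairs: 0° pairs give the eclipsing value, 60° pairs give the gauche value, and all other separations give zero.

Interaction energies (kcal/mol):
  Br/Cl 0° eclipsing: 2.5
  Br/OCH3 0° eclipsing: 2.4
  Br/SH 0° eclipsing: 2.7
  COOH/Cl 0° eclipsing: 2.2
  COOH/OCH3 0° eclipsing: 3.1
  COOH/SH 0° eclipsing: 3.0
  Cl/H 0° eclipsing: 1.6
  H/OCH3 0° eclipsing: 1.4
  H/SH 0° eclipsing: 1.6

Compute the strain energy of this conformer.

7.0 kcal/mol

This conformer is eclipsed. SH at 0° is eclipsed with COOH at 0° (3.0); Cl at 120° is eclipsed with H at 120° (1.6); OCH3 at 240° is eclipsed with Br at 240° (2.4). Total 7.0 kcal/mol.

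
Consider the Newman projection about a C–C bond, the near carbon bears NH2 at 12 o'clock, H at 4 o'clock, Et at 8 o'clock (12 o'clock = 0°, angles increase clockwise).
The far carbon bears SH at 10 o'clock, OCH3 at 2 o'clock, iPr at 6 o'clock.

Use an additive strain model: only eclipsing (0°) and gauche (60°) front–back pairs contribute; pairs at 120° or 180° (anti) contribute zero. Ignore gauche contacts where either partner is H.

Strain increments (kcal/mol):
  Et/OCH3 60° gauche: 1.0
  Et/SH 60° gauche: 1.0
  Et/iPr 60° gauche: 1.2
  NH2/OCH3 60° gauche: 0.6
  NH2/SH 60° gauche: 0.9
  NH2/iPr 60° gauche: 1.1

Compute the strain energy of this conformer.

This conformer (staggered): NH2(0°)/SH(300°) gauche 0.9; NH2(0°)/OCH3(60°) gauche 0.6; Et(240°)/SH(300°) gauche 1.0; Et(240°)/iPr(180°) gauche 1.2 → 3.7 kcal/mol.

3.7 kcal/mol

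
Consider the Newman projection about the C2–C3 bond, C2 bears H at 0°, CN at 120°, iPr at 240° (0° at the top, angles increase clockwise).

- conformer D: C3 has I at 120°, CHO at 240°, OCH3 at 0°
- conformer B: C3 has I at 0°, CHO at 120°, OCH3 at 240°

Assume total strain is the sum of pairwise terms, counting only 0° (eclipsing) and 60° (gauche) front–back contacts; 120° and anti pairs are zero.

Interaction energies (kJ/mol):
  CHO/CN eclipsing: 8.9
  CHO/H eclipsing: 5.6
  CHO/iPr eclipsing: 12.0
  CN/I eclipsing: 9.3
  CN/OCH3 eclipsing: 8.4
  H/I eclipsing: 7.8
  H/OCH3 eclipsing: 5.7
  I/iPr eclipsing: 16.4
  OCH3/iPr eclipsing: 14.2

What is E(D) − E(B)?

D (eclipsed): H–OCH3 eclipsed, CN–I eclipsed, iPr–CHO eclipsed; 5.7 + 9.3 + 12.0 = 27.0 kJ/mol.
B (eclipsed): H–I eclipsed, CN–CHO eclipsed, iPr–OCH3 eclipsed; 7.8 + 8.9 + 14.2 = 30.9 kJ/mol.
E(D) − E(B) = 27.0 − 30.9 = -3.9 kJ/mol.

-3.9 kJ/mol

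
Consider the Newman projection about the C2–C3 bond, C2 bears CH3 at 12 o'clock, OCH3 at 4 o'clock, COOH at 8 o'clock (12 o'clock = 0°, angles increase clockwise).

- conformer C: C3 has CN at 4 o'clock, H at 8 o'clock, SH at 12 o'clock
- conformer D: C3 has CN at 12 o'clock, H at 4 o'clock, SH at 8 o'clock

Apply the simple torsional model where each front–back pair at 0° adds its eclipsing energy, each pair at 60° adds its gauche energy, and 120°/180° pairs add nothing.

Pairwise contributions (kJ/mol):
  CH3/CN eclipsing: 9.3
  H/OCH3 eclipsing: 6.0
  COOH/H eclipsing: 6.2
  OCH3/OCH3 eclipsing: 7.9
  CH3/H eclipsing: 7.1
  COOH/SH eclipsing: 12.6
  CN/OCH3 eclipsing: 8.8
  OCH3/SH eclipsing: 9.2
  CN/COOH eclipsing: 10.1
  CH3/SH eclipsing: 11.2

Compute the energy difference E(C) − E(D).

C is eclipsed. CH3 at 0° is eclipsed with SH at 0° (11.2); OCH3 at 120° is eclipsed with CN at 120° (8.8); COOH at 240° is eclipsed with H at 240° (6.2). Total 26.2 kJ/mol.
D is eclipsed. CH3 at 0° is eclipsed with CN at 0° (9.3); OCH3 at 120° is eclipsed with H at 120° (6.0); COOH at 240° is eclipsed with SH at 240° (12.6). Total 27.9 kJ/mol.
E(C) − E(D) = 26.2 − 27.9 = -1.7 kJ/mol.

-1.7 kJ/mol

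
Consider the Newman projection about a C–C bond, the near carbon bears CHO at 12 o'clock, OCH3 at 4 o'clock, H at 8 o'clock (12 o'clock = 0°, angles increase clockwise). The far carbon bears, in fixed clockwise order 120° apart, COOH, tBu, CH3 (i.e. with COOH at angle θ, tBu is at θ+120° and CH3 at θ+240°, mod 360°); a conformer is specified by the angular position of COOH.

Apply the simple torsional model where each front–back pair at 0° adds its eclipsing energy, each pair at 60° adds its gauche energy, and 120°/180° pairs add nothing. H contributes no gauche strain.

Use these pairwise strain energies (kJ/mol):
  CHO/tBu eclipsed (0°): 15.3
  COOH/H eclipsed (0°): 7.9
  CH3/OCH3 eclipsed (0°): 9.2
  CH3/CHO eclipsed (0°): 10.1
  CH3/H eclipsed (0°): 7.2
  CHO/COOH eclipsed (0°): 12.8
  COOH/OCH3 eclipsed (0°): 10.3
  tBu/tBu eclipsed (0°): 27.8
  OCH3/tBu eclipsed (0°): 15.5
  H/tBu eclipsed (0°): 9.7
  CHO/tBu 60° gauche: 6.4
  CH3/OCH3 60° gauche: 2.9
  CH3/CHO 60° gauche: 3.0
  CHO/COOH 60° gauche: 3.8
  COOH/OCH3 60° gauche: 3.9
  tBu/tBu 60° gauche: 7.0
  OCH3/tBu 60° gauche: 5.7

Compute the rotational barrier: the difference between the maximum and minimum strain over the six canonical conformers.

COOH at 0° (eclipsed): CHO(0°)/COOH(0°) eclipsed 12.8; OCH3(120°)/tBu(120°) eclipsed 15.5; H(240°)/CH3(240°) eclipsed 7.2 → 35.5 kJ/mol.
COOH at 60° (staggered): CHO(0°)/COOH(60°) gauche 3.8; CHO(0°)/CH3(300°) gauche 3.0; OCH3(120°)/COOH(60°) gauche 3.9; OCH3(120°)/tBu(180°) gauche 5.7 → 16.4 kJ/mol.
COOH at 120° (eclipsed): CHO(0°)/CH3(0°) eclipsed 10.1; OCH3(120°)/COOH(120°) eclipsed 10.3; H(240°)/tBu(240°) eclipsed 9.7 → 30.1 kJ/mol.
COOH at 180° (staggered): CHO(0°)/tBu(300°) gauche 6.4; CHO(0°)/CH3(60°) gauche 3.0; OCH3(120°)/COOH(180°) gauche 3.9; OCH3(120°)/CH3(60°) gauche 2.9 → 16.2 kJ/mol.
COOH at 240° (eclipsed): CHO(0°)/tBu(0°) eclipsed 15.3; OCH3(120°)/CH3(120°) eclipsed 9.2; H(240°)/COOH(240°) eclipsed 7.9 → 32.4 kJ/mol.
COOH at 300° (staggered): CHO(0°)/COOH(300°) gauche 3.8; CHO(0°)/tBu(60°) gauche 6.4; OCH3(120°)/tBu(60°) gauche 5.7; OCH3(120°)/CH3(180°) gauche 2.9 → 18.8 kJ/mol.
Max at 0° (35.5 kJ/mol), min at 180° (16.2 kJ/mol); barrier = 19.3 kJ/mol.

19.3 kJ/mol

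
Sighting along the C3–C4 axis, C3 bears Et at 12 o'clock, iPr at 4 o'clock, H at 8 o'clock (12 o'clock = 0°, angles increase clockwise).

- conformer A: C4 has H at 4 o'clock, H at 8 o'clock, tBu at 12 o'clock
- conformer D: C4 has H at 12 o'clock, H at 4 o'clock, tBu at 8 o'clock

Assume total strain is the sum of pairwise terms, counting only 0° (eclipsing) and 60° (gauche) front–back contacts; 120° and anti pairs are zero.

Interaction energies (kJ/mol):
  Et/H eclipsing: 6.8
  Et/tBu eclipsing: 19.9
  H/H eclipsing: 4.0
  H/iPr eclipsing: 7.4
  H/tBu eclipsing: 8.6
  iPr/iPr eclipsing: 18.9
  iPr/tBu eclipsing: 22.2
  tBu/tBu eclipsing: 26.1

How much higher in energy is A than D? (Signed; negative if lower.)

A (eclipsed): Et(0°)/tBu(0°) eclipsed 19.9; iPr(120°)/H(120°) eclipsed 7.4; H(240°)/H(240°) eclipsed 4.0 → 31.3 kJ/mol.
D (eclipsed): Et(0°)/H(0°) eclipsed 6.8; iPr(120°)/H(120°) eclipsed 7.4; H(240°)/tBu(240°) eclipsed 8.6 → 22.8 kJ/mol.
E(A) − E(D) = 31.3 − 22.8 = +8.5 kJ/mol.

+8.5 kJ/mol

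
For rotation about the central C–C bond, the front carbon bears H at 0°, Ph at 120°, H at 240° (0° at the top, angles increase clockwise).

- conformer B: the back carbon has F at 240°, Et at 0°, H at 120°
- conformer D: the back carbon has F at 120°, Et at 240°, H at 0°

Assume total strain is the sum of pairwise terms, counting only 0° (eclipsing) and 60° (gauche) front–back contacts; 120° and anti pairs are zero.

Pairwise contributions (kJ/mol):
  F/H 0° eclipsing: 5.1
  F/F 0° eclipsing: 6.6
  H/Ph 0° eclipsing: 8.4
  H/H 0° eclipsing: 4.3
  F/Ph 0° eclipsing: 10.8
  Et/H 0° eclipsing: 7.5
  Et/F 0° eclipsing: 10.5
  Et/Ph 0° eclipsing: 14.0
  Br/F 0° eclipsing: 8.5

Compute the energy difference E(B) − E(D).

-1.6 kJ/mol

B (eclipsed): H(0°)/Et(0°) eclipsed 7.5; Ph(120°)/H(120°) eclipsed 8.4; H(240°)/F(240°) eclipsed 5.1 → 21.0 kJ/mol.
D (eclipsed): H(0°)/H(0°) eclipsed 4.3; Ph(120°)/F(120°) eclipsed 10.8; H(240°)/Et(240°) eclipsed 7.5 → 22.6 kJ/mol.
E(B) − E(D) = 21.0 − 22.6 = -1.6 kJ/mol.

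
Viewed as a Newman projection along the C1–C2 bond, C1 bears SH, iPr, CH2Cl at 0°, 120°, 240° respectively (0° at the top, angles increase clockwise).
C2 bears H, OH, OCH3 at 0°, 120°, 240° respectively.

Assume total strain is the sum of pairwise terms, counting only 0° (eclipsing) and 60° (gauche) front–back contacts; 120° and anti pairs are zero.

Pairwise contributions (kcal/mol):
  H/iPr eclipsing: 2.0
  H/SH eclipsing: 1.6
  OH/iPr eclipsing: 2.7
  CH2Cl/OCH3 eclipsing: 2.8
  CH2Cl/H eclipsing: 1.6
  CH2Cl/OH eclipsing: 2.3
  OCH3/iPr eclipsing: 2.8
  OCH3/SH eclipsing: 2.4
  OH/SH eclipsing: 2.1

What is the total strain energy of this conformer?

This conformer (eclipsed): SH(0°)/H(0°) eclipsed 1.6; iPr(120°)/OH(120°) eclipsed 2.7; CH2Cl(240°)/OCH3(240°) eclipsed 2.8 → 7.1 kcal/mol.

7.1 kcal/mol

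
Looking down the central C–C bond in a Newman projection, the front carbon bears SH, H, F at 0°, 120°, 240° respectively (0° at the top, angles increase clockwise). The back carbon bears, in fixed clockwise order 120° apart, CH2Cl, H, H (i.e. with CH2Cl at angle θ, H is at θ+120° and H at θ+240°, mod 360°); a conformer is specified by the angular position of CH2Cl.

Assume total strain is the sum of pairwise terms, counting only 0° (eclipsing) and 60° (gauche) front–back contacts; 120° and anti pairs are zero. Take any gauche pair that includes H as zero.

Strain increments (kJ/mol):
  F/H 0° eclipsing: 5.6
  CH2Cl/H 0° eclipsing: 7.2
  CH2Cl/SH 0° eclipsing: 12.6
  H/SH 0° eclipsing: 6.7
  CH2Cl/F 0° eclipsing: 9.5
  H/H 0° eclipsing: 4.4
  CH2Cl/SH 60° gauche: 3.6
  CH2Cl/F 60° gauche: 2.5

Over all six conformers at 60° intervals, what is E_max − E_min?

CH2Cl at 0° (eclipsed): SH(0°)/CH2Cl(0°) eclipsed 12.6; H(120°)/H(120°) eclipsed 4.4; F(240°)/H(240°) eclipsed 5.6 → 22.6 kJ/mol.
CH2Cl at 60° (staggered): SH(0°)/CH2Cl(60°) gauche 3.6 → 3.6 kJ/mol.
CH2Cl at 120° (eclipsed): SH(0°)/H(0°) eclipsed 6.7; H(120°)/CH2Cl(120°) eclipsed 7.2; F(240°)/H(240°) eclipsed 5.6 → 19.5 kJ/mol.
CH2Cl at 180° (staggered): F(240°)/CH2Cl(180°) gauche 2.5 → 2.5 kJ/mol.
CH2Cl at 240° (eclipsed): SH(0°)/H(0°) eclipsed 6.7; H(120°)/H(120°) eclipsed 4.4; F(240°)/CH2Cl(240°) eclipsed 9.5 → 20.6 kJ/mol.
CH2Cl at 300° (staggered): SH(0°)/CH2Cl(300°) gauche 3.6; F(240°)/CH2Cl(300°) gauche 2.5 → 6.1 kJ/mol.
Max at 0° (22.6 kJ/mol), min at 180° (2.5 kJ/mol); barrier = 20.1 kJ/mol.

20.1 kJ/mol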